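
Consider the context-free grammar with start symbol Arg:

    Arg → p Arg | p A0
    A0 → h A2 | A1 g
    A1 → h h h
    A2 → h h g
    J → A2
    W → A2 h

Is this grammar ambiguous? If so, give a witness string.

Witness: p h h h g

Derivation 1: Arg ⇒ p A0 ⇒ p h A2 ⇒ p h h h g
Derivation 2: Arg ⇒ p A0 ⇒ p A1 g ⇒ p h h h g

Two distinct leftmost derivations for the same string.

Ambiguous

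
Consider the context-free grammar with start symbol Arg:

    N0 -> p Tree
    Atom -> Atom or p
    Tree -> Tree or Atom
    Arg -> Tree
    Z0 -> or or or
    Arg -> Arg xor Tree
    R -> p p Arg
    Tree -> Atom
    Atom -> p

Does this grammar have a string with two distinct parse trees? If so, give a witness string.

Witness: p or p

Derivation 1: Arg ⇒ Tree ⇒ Tree or Atom ⇒ Atom or Atom ⇒ p or Atom ⇒ p or p
Derivation 2: Arg ⇒ Tree ⇒ Atom ⇒ Atom or p ⇒ p or p

Two distinct leftmost derivations for the same string.

Ambiguous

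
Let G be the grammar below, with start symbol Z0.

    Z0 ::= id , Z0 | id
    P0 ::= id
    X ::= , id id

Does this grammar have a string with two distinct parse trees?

Only Z0 is reachable from Z0; ignoring the rest: Right-recursive list with a separator: after each atom, whether the separator follows determines the rule. One parse per string.

Unambiguous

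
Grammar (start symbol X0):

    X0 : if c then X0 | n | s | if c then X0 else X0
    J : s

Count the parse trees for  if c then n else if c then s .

1

Parse trees for if c then n else if c then s:
  [X0 if c then [X0 n] else [X0 if c then [X0 s]]]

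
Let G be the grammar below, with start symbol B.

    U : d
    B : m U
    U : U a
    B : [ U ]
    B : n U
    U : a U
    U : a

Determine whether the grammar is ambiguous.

Ambiguous

Witness: m a a

Derivation 1: B ⇒ m U ⇒ m U a ⇒ m a a
Derivation 2: B ⇒ m U ⇒ m a U ⇒ m a a

Two distinct leftmost derivations for the same string.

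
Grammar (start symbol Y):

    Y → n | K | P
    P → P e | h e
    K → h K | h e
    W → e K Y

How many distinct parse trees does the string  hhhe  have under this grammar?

1

Parse trees for hhhe:
  [Y [K h [K h [K h e]]]]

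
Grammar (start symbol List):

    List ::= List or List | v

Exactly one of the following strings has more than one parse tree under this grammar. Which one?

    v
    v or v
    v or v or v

v: 1 tree
v or v: 1 tree
v or v or v: 2 trees

v or v or v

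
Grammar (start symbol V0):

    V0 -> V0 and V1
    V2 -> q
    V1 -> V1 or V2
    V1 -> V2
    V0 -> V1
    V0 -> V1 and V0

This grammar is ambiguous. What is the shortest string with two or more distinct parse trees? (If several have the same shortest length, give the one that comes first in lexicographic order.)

q and q

length 1: no string has ≥2 trees
length 3: q and q has 2 parse trees

Two derivations of q and q:
  V0 ⇒ V0 and V1 ⇒ V1 and V1 ⇒ V2 and V1 ⇒ q and V1 ⇒ q and V2 ⇒ q and q
  V0 ⇒ V1 and V0 ⇒ V2 and V0 ⇒ q and V0 ⇒ q and V1 ⇒ q and V2 ⇒ q and q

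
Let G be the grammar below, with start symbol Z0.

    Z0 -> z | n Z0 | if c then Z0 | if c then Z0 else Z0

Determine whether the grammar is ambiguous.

Ambiguous

Witness: if c then if c then z else z

Derivation 1: Z0 ⇒ if c then Z0 ⇒ if c then if c then Z0 else Z0 ⇒ if c then if c then z else Z0 ⇒ if c then if c then z else z
Derivation 2: Z0 ⇒ if c then Z0 else Z0 ⇒ if c then if c then Z0 else Z0 ⇒ if c then if c then z else Z0 ⇒ if c then if c then z else z

Two distinct leftmost derivations for the same string.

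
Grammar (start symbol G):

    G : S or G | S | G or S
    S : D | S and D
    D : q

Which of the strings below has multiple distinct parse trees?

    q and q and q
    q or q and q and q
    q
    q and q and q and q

q and q and q: 1 tree
q or q and q and q: 2 trees
q: 1 tree
q and q and q and q: 1 tree

q or q and q and q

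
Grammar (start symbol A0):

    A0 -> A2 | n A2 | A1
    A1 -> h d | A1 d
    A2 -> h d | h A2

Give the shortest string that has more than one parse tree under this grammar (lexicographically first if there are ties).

length 2: h d has 2 parse trees

Two derivations of h d:
  A0 ⇒ A2 ⇒ h d
  A0 ⇒ A1 ⇒ h d

h d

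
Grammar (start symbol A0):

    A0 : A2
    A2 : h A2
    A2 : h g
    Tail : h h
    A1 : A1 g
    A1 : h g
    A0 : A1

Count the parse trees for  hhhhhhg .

1

Parse trees for hhhhhhg:
  [A0 [A2 h [A2 h [A2 h [A2 h [A2 h [A2 h g]]]]]]]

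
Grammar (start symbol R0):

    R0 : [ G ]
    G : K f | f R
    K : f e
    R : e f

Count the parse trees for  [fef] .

2

Parse trees for [fef]:
  [R0 [ [G [K f e] f] ]]
  [R0 [ [G f [R e f]] ]]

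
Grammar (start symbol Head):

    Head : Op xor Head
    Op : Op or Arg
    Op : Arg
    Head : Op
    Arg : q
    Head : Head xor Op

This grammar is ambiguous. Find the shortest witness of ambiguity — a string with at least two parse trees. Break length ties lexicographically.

q xor q

length 1: no string has ≥2 trees
length 3: q xor q has 2 parse trees

Two derivations of q xor q:
  Head ⇒ Op xor Head ⇒ Arg xor Head ⇒ q xor Head ⇒ q xor Op ⇒ q xor Arg ⇒ q xor q
  Head ⇒ Head xor Op ⇒ Op xor Op ⇒ Arg xor Op ⇒ q xor Op ⇒ q xor Arg ⇒ q xor q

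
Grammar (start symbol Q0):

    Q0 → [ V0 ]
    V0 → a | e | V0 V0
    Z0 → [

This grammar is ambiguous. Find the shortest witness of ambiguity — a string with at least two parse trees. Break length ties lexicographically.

[ a a a ]

length 3: no string has ≥2 trees
length 4: no string has ≥2 trees
length 5: [ a a a ] has 2 parse trees

Two derivations of [ a a a ]:
  Q0 ⇒ [ V0 ] ⇒ [ V0 V0 ] ⇒ [ a V0 ] ⇒ [ a V0 V0 ] ⇒ [ a a V0 ] ⇒ [ a a a ]
  Q0 ⇒ [ V0 ] ⇒ [ V0 V0 ] ⇒ [ V0 V0 V0 ] ⇒ [ a V0 V0 ] ⇒ [ a a V0 ] ⇒ [ a a a ]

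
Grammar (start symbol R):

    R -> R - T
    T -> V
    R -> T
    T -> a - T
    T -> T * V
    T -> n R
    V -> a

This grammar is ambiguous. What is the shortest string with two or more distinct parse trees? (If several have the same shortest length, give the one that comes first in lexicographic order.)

length 1: no string has ≥2 trees
length 2: no string has ≥2 trees
length 3: a - a has 2 parse trees

Two derivations of a - a:
  R ⇒ R - T ⇒ T - T ⇒ V - T ⇒ a - T ⇒ a - V ⇒ a - a
  R ⇒ T ⇒ a - T ⇒ a - V ⇒ a - a

a - a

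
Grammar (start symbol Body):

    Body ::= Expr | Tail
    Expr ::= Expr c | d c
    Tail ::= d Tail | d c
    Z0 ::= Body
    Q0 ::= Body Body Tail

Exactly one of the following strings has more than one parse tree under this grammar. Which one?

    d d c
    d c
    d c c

d c

d d c: 1 tree
d c: 2 trees
d c c: 1 tree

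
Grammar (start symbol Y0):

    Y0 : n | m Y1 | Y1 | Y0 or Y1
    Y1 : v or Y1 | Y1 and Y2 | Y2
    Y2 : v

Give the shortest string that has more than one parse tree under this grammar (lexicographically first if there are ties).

length 1: no string has ≥2 trees
length 2: no string has ≥2 trees
length 3: v or v has 2 parse trees

Two derivations of v or v:
  Y0 ⇒ Y1 ⇒ v or Y1 ⇒ v or Y2 ⇒ v or v
  Y0 ⇒ Y0 or Y1 ⇒ Y1 or Y1 ⇒ Y2 or Y1 ⇒ v or Y1 ⇒ v or Y2 ⇒ v or v

v or v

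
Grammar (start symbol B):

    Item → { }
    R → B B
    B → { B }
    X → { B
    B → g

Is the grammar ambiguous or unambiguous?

Unambiguous

Only B is reachable from B; ignoring the rest: L(B) is { openⁿ atom closeⁿ : n ≥ 0 }. The bracket depth fixes n, and the derivation is forced at every step.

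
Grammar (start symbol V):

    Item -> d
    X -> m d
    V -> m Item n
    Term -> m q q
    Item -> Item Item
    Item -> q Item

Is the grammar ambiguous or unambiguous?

Ambiguous

Witness: m d d d n

Derivation 1: V ⇒ m Item n ⇒ m Item Item n ⇒ m d Item n ⇒ m d Item Item n ⇒ m d d Item n ⇒ m d d d n
Derivation 2: V ⇒ m Item n ⇒ m Item Item n ⇒ m Item Item Item n ⇒ m d Item Item n ⇒ m d d Item n ⇒ m d d d n

Two distinct leftmost derivations for the same string.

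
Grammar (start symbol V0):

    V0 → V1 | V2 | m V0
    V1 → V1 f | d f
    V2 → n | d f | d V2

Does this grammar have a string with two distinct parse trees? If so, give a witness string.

Witness: d f

Derivation 1: V0 ⇒ V1 ⇒ d f
Derivation 2: V0 ⇒ V2 ⇒ d f

Two distinct leftmost derivations for the same string.

Ambiguous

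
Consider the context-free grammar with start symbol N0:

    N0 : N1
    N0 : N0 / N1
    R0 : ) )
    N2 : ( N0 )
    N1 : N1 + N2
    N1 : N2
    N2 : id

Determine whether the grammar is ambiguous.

Unambiguous

(R0 is unreachable from N0, so its rules don't affect L(N0).) The grammar is stratified — N0 handles '/' (left-recursive), N1 handles '+', N2 atoms. Each operator has a fixed associativity and precedence level, so every string has one parse.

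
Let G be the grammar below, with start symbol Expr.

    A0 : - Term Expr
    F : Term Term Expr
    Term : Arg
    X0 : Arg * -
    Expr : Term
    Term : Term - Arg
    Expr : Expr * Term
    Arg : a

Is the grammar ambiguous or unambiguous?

Only Expr, Term, Arg are reachable from Expr; ignoring the rest: This is a standard precedence ladder (Expr over Term over Arg), with each level left-recursive on its own operator ('*' at Expr, '-' at Term). That structure is LR(1), hence unambiguous.

Unambiguous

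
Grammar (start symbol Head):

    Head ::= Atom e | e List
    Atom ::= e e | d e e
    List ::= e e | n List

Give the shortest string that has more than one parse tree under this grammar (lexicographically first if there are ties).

e e e

length 3: e e e has 2 parse trees

Two derivations of e e e:
  Head ⇒ Atom e ⇒ e e e
  Head ⇒ e List ⇒ e e e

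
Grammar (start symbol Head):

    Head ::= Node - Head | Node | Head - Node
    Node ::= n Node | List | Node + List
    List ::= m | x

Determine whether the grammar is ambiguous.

Witness: m - m

Derivation 1: Head ⇒ Node - Head ⇒ List - Head ⇒ m - Head ⇒ m - Node ⇒ m - List ⇒ m - m
Derivation 2: Head ⇒ Head - Node ⇒ Node - Node ⇒ List - Node ⇒ m - Node ⇒ m - List ⇒ m - m

Two distinct leftmost derivations for the same string.

Ambiguous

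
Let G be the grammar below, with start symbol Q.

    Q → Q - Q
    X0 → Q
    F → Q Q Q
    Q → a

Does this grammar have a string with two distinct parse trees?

Witness: a - a - a

Derivation 1: Q ⇒ Q - Q ⇒ Q - Q - Q ⇒ a - Q - Q ⇒ a - a - Q ⇒ a - a - a
Derivation 2: Q ⇒ Q - Q ⇒ a - Q ⇒ a - Q - Q ⇒ a - a - Q ⇒ a - a - a

Two distinct leftmost derivations for the same string.

Ambiguous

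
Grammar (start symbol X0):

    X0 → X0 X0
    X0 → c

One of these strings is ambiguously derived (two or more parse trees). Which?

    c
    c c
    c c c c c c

c c c c c c

c: 1 tree
c c: 1 tree
c c c c c c: 42 trees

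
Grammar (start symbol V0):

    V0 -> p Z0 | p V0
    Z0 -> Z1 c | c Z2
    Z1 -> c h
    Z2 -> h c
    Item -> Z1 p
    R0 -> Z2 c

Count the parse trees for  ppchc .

2

Parse trees for ppchc:
  [V0 p [V0 p [Z0 [Z1 c h] c]]]
  [V0 p [V0 p [Z0 c [Z2 h c]]]]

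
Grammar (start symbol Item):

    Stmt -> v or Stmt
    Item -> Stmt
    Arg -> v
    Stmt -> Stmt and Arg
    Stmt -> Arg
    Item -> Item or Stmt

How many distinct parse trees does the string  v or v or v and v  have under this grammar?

7

Parse trees for v or v or v and v:
  [Item [Stmt v or [Stmt v or [Stmt [Stmt [Arg v]] and [Arg v]]]]]
  [Item [Stmt v or [Stmt [Stmt v or [Stmt [Arg v]]] and [Arg v]]]]
  [Item [Stmt [Stmt v or [Stmt v or [Stmt [Arg v]]]] and [Arg v]]]
  [Item [Item [Stmt [Arg v]]] or [Stmt v or [Stmt [Stmt [Arg v]] and [Arg v]]]]
  [Item [Item [Stmt [Arg v]]] or [Stmt [Stmt v or [Stmt [Arg v]]] and [Arg v]]]
  [Item [Item [Stmt v or [Stmt [Arg v]]]] or [Stmt [Stmt [Arg v]] and [Arg v]]]
  [Item [Item [Item [Stmt [Arg v]]] or [Stmt [Arg v]]] or [Stmt [Stmt [Arg v]] and [Arg v]]]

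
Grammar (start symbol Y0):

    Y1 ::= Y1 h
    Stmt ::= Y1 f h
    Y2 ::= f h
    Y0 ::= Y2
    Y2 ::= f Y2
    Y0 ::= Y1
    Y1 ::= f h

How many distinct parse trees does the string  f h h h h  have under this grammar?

Parse trees for f h h h h:
  [Y0 [Y1 [Y1 [Y1 [Y1 f h] h] h] h]]

1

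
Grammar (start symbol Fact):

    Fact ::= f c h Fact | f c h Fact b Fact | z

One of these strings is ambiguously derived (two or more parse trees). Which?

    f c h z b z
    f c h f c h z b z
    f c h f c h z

f c h f c h z b z

f c h z b z: 1 tree
f c h f c h z b z: 2 trees
f c h f c h z: 1 tree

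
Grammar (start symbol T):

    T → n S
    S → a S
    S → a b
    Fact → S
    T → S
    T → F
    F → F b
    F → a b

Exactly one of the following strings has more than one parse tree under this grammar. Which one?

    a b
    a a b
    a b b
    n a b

a b: 2 trees
a a b: 1 tree
a b b: 1 tree
n a b: 1 tree

a b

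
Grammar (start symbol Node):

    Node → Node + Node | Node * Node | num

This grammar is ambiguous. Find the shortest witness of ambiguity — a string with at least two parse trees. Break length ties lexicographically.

num * num * num

length 1: no string has ≥2 trees
length 3: no string has ≥2 trees
length 5: num * num * num has 2 parse trees

Two derivations of num * num * num:
  Node ⇒ Node * Node ⇒ Node * Node * Node ⇒ num * Node * Node ⇒ num * num * Node ⇒ num * num * num
  Node ⇒ Node * Node ⇒ num * Node ⇒ num * Node * Node ⇒ num * num * Node ⇒ num * num * num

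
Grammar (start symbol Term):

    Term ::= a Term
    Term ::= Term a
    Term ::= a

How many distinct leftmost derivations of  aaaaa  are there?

16

Parse trees for aaaaa (showing first 6 of 16):
  [Term a [Term a [Term a [Term a [Term a]]]]]
  [Term a [Term a [Term a [Term [Term a] a]]]]
  [Term a [Term a [Term [Term a [Term a]] a]]]
  [Term a [Term a [Term [Term [Term a] a] a]]]
  [Term a [Term [Term a [Term a [Term a]]] a]]
  [Term a [Term [Term a [Term [Term a] a]] a]]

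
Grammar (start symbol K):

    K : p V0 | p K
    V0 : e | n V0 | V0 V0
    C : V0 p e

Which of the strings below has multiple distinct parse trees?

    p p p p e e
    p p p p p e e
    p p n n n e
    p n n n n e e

p p p p e e: 1 tree
p p p p p e e: 1 tree
p p n n n e: 1 tree
p n n n n e e: 5 trees

p n n n n e e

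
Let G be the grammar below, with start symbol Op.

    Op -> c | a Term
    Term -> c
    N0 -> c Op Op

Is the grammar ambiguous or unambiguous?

Only Op, Term are reachable from Op; ignoring the rest: Restricted to the reachable nonterminals, every rule has the form A → t or A → t B, and no two rules for the same A share a first terminal. The grammar encodes a DFA — one run per string.

Unambiguous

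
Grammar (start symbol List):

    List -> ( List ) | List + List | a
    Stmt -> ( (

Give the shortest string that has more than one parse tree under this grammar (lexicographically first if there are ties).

a + a + a

length 1: no string has ≥2 trees
length 3: no string has ≥2 trees
length 5: a + a + a has 2 parse trees

Two derivations of a + a + a:
  List ⇒ List + List ⇒ List + List + List ⇒ a + List + List ⇒ a + a + List ⇒ a + a + a
  List ⇒ List + List ⇒ a + List ⇒ a + List + List ⇒ a + a + List ⇒ a + a + a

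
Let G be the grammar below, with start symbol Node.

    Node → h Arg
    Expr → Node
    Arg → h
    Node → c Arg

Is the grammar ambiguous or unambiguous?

Unambiguous

Only Node, Arg are reachable from Node; ignoring the rest: Each reachable nonterminal has at most one production per leading terminal, and all productions are right-linear; the derivation is determined token-by-token.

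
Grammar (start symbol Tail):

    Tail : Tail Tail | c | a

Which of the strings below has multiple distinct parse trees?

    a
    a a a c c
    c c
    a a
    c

a a a c c

a: 1 tree
a a a c c: 14 trees
c c: 1 tree
a a: 1 tree
c: 1 tree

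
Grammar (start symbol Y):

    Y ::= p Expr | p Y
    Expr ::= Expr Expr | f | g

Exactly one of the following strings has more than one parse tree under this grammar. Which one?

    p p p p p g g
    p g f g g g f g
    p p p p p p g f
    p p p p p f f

p p p p p g g: 1 tree
p g f g g g f g: 132 trees
p p p p p p g f: 1 tree
p p p p p f f: 1 tree

p g f g g g f g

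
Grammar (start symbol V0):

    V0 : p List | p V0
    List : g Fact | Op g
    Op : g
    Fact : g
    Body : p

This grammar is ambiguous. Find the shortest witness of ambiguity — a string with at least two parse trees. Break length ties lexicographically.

length 3: p g g has 2 parse trees

Two derivations of p g g:
  V0 ⇒ p List ⇒ p g Fact ⇒ p g g
  V0 ⇒ p List ⇒ p Op g ⇒ p g g

p g g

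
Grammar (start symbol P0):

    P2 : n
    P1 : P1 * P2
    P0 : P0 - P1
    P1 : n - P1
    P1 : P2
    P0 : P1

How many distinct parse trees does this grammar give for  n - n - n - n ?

Parse trees for n - n - n - n:
  [P0 [P0 [P1 [P2 n]]] - [P1 n - [P1 n - [P1 [P2 n]]]]]
  [P0 [P0 [P0 [P1 [P2 n]]] - [P1 [P2 n]]] - [P1 n - [P1 [P2 n]]]]
  [P0 [P0 [P1 n - [P1 [P2 n]]]] - [P1 n - [P1 [P2 n]]]]
  [P0 [P0 [P0 [P1 [P2 n]]] - [P1 n - [P1 [P2 n]]]] - [P1 [P2 n]]]
  [P0 [P0 [P0 [P0 [P1 [P2 n]]] - [P1 [P2 n]]] - [P1 [P2 n]]] - [P1 [P2 n]]]
  [P0 [P0 [P0 [P1 n - [P1 [P2 n]]]] - [P1 [P2 n]]] - [P1 [P2 n]]]
  [P0 [P0 [P1 n - [P1 n - [P1 [P2 n]]]]] - [P1 [P2 n]]]
  [P0 [P1 n - [P1 n - [P1 n - [P1 [P2 n]]]]]]

8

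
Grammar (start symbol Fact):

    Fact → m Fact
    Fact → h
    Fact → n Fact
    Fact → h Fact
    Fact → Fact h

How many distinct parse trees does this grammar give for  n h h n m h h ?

7

Parse trees for n h h n m h h:
  [Fact n [Fact h [Fact h [Fact n [Fact m [Fact h [Fact h]]]]]]]
  [Fact n [Fact h [Fact h [Fact n [Fact m [Fact [Fact h] h]]]]]]
  [Fact n [Fact h [Fact h [Fact n [Fact [Fact m [Fact h]] h]]]]]
  [Fact n [Fact h [Fact h [Fact [Fact n [Fact m [Fact h]]] h]]]]
  [Fact n [Fact h [Fact [Fact h [Fact n [Fact m [Fact h]]]] h]]]
  [Fact n [Fact [Fact h [Fact h [Fact n [Fact m [Fact h]]]]] h]]
  [Fact [Fact n [Fact h [Fact h [Fact n [Fact m [Fact h]]]]]] h]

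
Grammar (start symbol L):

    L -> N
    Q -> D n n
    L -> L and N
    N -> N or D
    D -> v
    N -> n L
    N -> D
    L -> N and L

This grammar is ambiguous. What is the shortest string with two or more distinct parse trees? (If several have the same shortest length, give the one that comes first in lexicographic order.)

v and v

length 1: no string has ≥2 trees
length 2: no string has ≥2 trees
length 3: v and v has 2 parse trees

Two derivations of v and v:
  L ⇒ L and N ⇒ N and N ⇒ D and N ⇒ v and N ⇒ v and D ⇒ v and v
  L ⇒ N and L ⇒ D and L ⇒ v and L ⇒ v and N ⇒ v and D ⇒ v and v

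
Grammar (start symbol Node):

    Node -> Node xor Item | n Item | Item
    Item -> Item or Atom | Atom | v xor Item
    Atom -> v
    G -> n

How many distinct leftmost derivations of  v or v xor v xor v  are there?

2

Parse trees for v or v xor v xor v:
  [Node [Node [Item [Item [Atom v]] or [Atom v]]] xor [Item v xor [Item [Atom v]]]]
  [Node [Node [Node [Item [Item [Atom v]] or [Atom v]]] xor [Item [Atom v]]] xor [Item [Atom v]]]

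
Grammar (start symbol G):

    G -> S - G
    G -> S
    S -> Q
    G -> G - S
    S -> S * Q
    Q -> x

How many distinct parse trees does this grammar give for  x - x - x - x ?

Parse trees for x - x - x - x:
  [G [S [Q x]] - [G [S [Q x]] - [G [S [Q x]] - [G [S [Q x]]]]]]
  [G [S [Q x]] - [G [S [Q x]] - [G [G [S [Q x]]] - [S [Q x]]]]]
  [G [S [Q x]] - [G [G [S [Q x]] - [G [S [Q x]]]] - [S [Q x]]]]
  [G [S [Q x]] - [G [G [G [S [Q x]]] - [S [Q x]]] - [S [Q x]]]]
  [G [G [S [Q x]] - [G [S [Q x]] - [G [S [Q x]]]]] - [S [Q x]]]
  [G [G [S [Q x]] - [G [G [S [Q x]]] - [S [Q x]]]] - [S [Q x]]]
  [G [G [G [S [Q x]] - [G [S [Q x]]]] - [S [Q x]]] - [S [Q x]]]
  [G [G [G [G [S [Q x]]] - [S [Q x]]] - [S [Q x]]] - [S [Q x]]]

8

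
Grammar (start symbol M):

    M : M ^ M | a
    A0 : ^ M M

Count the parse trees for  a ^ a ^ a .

2

Parse trees for a ^ a ^ a:
  [M [M a] ^ [M [M a] ^ [M a]]]
  [M [M [M a] ^ [M a]] ^ [M a]]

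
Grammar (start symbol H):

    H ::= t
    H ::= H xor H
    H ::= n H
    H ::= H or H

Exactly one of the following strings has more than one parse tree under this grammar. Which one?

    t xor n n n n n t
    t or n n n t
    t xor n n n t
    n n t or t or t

n n t or t or t

t xor n n n n n t: 1 tree
t or n n n t: 1 tree
t xor n n n t: 1 tree
n n t or t or t: 9 trees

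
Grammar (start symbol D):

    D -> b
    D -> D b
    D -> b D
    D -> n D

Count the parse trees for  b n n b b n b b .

Parse trees for b n n b b n b b:
  [D [D b [D n [D n [D b [D b [D n [D b]]]]]]] b]
  [D b [D [D n [D n [D b [D b [D n [D b]]]]]] b]]
  [D b [D n [D [D n [D b [D b [D n [D b]]]]] b]]]
  [D b [D n [D n [D [D b [D b [D n [D b]]]] b]]]]
  [D b [D n [D n [D b [D [D b [D n [D b]]] b]]]]]
  [D b [D n [D n [D b [D b [D [D n [D b]] b]]]]]]
  [D b [D n [D n [D b [D b [D n [D [D b] b]]]]]]]
  [D b [D n [D n [D b [D b [D n [D b [D b]]]]]]]]

8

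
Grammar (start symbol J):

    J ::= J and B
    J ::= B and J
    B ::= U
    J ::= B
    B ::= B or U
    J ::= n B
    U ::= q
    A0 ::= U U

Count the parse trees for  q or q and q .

Parse trees for q or q and q:
  [J [J [B [B [U q]] or [U q]]] and [B [U q]]]
  [J [B [B [U q]] or [U q]] and [J [B [U q]]]]

2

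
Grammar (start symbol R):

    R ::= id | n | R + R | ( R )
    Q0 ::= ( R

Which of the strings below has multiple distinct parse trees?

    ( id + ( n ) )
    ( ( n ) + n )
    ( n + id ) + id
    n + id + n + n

( id + ( n ) ): 1 tree
( ( n ) + n ): 1 tree
( n + id ) + id: 1 tree
n + id + n + n: 5 trees

n + id + n + n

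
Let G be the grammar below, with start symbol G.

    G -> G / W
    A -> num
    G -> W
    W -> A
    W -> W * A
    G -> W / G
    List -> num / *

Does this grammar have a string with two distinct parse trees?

Ambiguous

Witness: num / num

Derivation 1: G ⇒ G / W ⇒ W / W ⇒ A / W ⇒ num / W ⇒ num / A ⇒ num / num
Derivation 2: G ⇒ W / G ⇒ A / G ⇒ num / G ⇒ num / W ⇒ num / A ⇒ num / num

Two distinct leftmost derivations for the same string.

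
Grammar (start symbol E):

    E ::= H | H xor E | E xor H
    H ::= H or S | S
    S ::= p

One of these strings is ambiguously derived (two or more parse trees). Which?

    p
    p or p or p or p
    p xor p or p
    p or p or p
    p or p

p xor p or p

p: 1 tree
p or p or p or p: 1 tree
p xor p or p: 2 trees
p or p or p: 1 tree
p or p: 1 tree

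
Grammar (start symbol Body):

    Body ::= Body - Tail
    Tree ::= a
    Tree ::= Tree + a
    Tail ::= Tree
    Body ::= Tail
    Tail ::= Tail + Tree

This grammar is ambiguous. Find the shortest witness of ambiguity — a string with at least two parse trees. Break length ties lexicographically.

length 1: no string has ≥2 trees
length 3: a + a has 2 parse trees

Two derivations of a + a:
  Body ⇒ Tail ⇒ Tree ⇒ Tree + a ⇒ a + a
  Body ⇒ Tail ⇒ Tail + Tree ⇒ Tree + Tree ⇒ a + Tree ⇒ a + a

a + a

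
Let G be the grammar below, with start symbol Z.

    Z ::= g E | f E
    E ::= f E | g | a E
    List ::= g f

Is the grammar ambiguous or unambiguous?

(List is unreachable from Z, so its rules don't affect L(Z).) Each reachable nonterminal has at most one production per leading terminal, and all productions are right-linear; the derivation is determined token-by-token.

Unambiguous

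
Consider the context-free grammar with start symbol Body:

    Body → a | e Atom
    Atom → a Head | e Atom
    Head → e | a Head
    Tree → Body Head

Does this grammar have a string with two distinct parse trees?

(Tree is unreachable from Body, so its rules don't affect L(Body).) Each reachable nonterminal has at most one production per leading terminal, and all productions are right-linear; the derivation is determined token-by-token.

Unambiguous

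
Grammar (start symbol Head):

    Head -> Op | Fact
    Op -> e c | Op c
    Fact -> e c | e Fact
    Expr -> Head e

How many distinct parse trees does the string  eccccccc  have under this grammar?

Parse trees for eccccccc:
  [Head [Op [Op [Op [Op [Op [Op [Op e c] c] c] c] c] c] c]]

1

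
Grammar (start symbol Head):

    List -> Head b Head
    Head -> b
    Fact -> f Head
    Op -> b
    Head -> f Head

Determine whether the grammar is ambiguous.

(List, Op, Fact are unreachable from Head, so their rules don't affect L(Head).) The reachable rules are right-linear with at most one rule per (nonterminal, next-terminal) pair. Each input token forces the next rule, so parsing is deterministic.

Unambiguous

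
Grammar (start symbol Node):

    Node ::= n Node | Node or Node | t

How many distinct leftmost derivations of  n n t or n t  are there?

Parse trees for n n t or n t:
  [Node n [Node n [Node [Node t] or [Node n [Node t]]]]]
  [Node n [Node [Node n [Node t]] or [Node n [Node t]]]]
  [Node [Node n [Node n [Node t]]] or [Node n [Node t]]]

3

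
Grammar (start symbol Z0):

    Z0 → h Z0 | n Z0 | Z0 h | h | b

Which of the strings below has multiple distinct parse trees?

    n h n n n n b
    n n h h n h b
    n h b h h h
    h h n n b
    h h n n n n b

n h b h h h

n h n n n n b: 1 tree
n n h h n h b: 1 tree
n h b h h h: 10 trees
h h n n b: 1 tree
h h n n n n b: 1 tree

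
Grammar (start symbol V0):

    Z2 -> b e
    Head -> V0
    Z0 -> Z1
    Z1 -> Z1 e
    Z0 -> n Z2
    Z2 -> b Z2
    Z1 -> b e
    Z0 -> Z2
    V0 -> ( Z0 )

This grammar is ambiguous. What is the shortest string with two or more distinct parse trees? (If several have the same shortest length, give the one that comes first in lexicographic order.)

length 4: ( b e ) has 2 parse trees

Two derivations of ( b e ):
  V0 ⇒ ( Z0 ) ⇒ ( Z1 ) ⇒ ( b e )
  V0 ⇒ ( Z0 ) ⇒ ( Z2 ) ⇒ ( b e )

( b e )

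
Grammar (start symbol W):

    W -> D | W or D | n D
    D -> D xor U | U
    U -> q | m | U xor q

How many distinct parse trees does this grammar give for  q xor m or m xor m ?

1

Parse trees for q xor m or m xor m:
  [W [W [D [D [U q]] xor [U m]]] or [D [D [U m]] xor [U m]]]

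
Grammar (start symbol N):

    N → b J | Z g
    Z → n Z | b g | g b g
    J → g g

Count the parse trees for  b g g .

Parse trees for b g g:
  [N b [J g g]]
  [N [Z b g] g]

2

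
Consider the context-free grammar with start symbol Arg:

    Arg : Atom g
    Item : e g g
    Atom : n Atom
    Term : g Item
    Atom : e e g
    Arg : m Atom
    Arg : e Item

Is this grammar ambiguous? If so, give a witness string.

Witness: e e g g

Derivation 1: Arg ⇒ Atom g ⇒ e e g g
Derivation 2: Arg ⇒ e Item ⇒ e e g g

Two distinct leftmost derivations for the same string.

Ambiguous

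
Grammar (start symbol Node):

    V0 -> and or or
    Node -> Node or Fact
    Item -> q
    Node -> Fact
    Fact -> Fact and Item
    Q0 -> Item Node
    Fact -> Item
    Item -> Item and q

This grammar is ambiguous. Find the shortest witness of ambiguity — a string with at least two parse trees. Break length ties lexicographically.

length 1: no string has ≥2 trees
length 3: q and q has 2 parse trees

Two derivations of q and q:
  Node ⇒ Fact ⇒ Fact and Item ⇒ Item and Item ⇒ q and Item ⇒ q and q
  Node ⇒ Fact ⇒ Item ⇒ Item and q ⇒ q and q

q and q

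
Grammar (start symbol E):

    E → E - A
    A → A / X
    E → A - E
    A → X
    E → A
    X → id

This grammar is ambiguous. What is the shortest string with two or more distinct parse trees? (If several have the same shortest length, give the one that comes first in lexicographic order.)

id - id

length 1: no string has ≥2 trees
length 3: id - id has 2 parse trees

Two derivations of id - id:
  E ⇒ E - A ⇒ A - A ⇒ X - A ⇒ id - A ⇒ id - X ⇒ id - id
  E ⇒ A - E ⇒ X - E ⇒ id - E ⇒ id - A ⇒ id - X ⇒ id - id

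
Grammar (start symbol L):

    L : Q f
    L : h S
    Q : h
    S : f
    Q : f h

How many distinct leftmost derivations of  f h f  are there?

1

Parse trees for f h f:
  [L [Q f h] f]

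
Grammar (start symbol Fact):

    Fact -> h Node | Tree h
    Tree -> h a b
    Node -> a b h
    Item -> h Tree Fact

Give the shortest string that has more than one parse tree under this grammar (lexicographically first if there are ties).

length 4: h a b h has 2 parse trees

Two derivations of h a b h:
  Fact ⇒ h Node ⇒ h a b h
  Fact ⇒ Tree h ⇒ h a b h

h a b h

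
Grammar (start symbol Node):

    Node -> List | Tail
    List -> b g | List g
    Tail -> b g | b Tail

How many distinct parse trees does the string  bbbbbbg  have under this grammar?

1

Parse trees for bbbbbbg:
  [Node [Tail b [Tail b [Tail b [Tail b [Tail b [Tail b g]]]]]]]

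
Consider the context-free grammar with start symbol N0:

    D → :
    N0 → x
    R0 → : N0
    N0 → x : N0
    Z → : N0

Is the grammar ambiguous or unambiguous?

Only N0 is reachable from N0; ignoring the rest: The reachable grammar is A → atom sep A | atom. Each atom is followed by either the separator (recurse) or end-of-string (stop) — no choice point.

Unambiguous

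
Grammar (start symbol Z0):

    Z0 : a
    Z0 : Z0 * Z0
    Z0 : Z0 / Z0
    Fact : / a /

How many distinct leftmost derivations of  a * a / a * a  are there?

5

Parse trees for a * a / a * a:
  [Z0 [Z0 a] * [Z0 [Z0 [Z0 a] / [Z0 a]] * [Z0 a]]]
  [Z0 [Z0 a] * [Z0 [Z0 a] / [Z0 [Z0 a] * [Z0 a]]]]
  [Z0 [Z0 [Z0 a] * [Z0 [Z0 a] / [Z0 a]]] * [Z0 a]]
  [Z0 [Z0 [Z0 [Z0 a] * [Z0 a]] / [Z0 a]] * [Z0 a]]
  [Z0 [Z0 [Z0 a] * [Z0 a]] / [Z0 [Z0 a] * [Z0 a]]]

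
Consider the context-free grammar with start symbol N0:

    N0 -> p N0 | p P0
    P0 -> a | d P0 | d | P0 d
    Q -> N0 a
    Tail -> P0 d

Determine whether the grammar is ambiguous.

Witness: p d d

Derivation 1: N0 ⇒ p P0 ⇒ p d P0 ⇒ p d d
Derivation 2: N0 ⇒ p P0 ⇒ p P0 d ⇒ p d d

Two distinct leftmost derivations for the same string.

Ambiguous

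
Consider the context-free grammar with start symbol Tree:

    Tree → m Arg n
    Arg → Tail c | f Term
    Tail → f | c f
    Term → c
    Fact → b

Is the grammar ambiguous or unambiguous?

Witness: m f c n

Derivation 1: Tree ⇒ m Arg n ⇒ m Tail c n ⇒ m f c n
Derivation 2: Tree ⇒ m Arg n ⇒ m f Term n ⇒ m f c n

Two distinct leftmost derivations for the same string.

Ambiguous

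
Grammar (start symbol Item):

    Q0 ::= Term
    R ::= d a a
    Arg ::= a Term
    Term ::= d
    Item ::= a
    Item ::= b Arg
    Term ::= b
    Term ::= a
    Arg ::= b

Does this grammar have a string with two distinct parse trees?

Unambiguous

Only Item, Arg, Term are reachable from Item; ignoring the rest: Each reachable nonterminal has at most one production per leading terminal, and all productions are right-linear; the derivation is determined token-by-token.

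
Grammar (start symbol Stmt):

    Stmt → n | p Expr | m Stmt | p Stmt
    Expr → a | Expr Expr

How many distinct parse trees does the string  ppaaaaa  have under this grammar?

14

Parse trees for ppaaaaa (showing first 6 of 14):
  [Stmt p [Stmt p [Expr [Expr a] [Expr [Expr a] [Expr [Expr a] [Expr [Expr a] [Expr a]]]]]]]
  [Stmt p [Stmt p [Expr [Expr a] [Expr [Expr a] [Expr [Expr [Expr a] [Expr a]] [Expr a]]]]]]
  [Stmt p [Stmt p [Expr [Expr a] [Expr [Expr [Expr a] [Expr a]] [Expr [Expr a] [Expr a]]]]]]
  [Stmt p [Stmt p [Expr [Expr a] [Expr [Expr [Expr a] [Expr [Expr a] [Expr a]]] [Expr a]]]]]
  [Stmt p [Stmt p [Expr [Expr a] [Expr [Expr [Expr [Expr a] [Expr a]] [Expr a]] [Expr a]]]]]
  [Stmt p [Stmt p [Expr [Expr [Expr a] [Expr a]] [Expr [Expr a] [Expr [Expr a] [Expr a]]]]]]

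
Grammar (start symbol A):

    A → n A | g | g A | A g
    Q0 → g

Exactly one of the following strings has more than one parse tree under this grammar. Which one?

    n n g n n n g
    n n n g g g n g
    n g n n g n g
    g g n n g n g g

g g n n g n g g

n n g n n n g: 1 tree
n n n g g g n g: 1 tree
n g n n g n g: 1 tree
g g n n g n g g: 8 trees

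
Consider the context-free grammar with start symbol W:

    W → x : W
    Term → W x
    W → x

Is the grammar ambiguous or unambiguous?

Only W is reachable from W; ignoring the rest: The reachable grammar is A → atom sep A | atom. Each atom is followed by either the separator (recurse) or end-of-string (stop) — no choice point.

Unambiguous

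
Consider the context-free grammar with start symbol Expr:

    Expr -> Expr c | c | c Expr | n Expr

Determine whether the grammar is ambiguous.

Witness: c c

Derivation 1: Expr ⇒ Expr c ⇒ c c
Derivation 2: Expr ⇒ c Expr ⇒ c c

Two distinct leftmost derivations for the same string.

Ambiguous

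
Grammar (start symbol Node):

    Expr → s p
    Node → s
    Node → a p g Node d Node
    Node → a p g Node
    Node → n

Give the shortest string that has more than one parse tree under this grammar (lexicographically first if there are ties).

length 1: no string has ≥2 trees
length 4: no string has ≥2 trees
length 6: no string has ≥2 trees
length 7: no string has ≥2 trees
length 9: a p g a p g n d n has 2 parse trees

Two derivations of a p g a p g n d n:
  Node ⇒ a p g Node d Node ⇒ a p g a p g Node d Node ⇒ a p g a p g n d Node ⇒ a p g a p g n d n
  Node ⇒ a p g Node ⇒ a p g a p g Node d Node ⇒ a p g a p g n d Node ⇒ a p g a p g n d n

a p g a p g n d n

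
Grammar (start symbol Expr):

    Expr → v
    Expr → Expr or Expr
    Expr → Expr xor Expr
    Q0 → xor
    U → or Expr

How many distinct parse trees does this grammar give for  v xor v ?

1

Parse trees for v xor v:
  [Expr [Expr v] xor [Expr v]]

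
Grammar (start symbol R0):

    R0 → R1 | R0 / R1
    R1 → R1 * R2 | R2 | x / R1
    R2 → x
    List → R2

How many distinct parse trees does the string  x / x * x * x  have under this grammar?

Parse trees for x / x * x * x:
  [R0 [R1 [R1 [R1 x / [R1 [R2 x]]] * [R2 x]] * [R2 x]]]
  [R0 [R1 [R1 x / [R1 [R1 [R2 x]] * [R2 x]]] * [R2 x]]]
  [R0 [R1 x / [R1 [R1 [R1 [R2 x]] * [R2 x]] * [R2 x]]]]
  [R0 [R0 [R1 [R2 x]]] / [R1 [R1 [R1 [R2 x]] * [R2 x]] * [R2 x]]]

4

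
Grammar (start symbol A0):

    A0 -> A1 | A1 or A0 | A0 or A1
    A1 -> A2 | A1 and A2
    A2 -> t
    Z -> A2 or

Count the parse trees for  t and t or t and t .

Parse trees for t and t or t and t:
  [A0 [A1 [A1 [A2 t]] and [A2 t]] or [A0 [A1 [A1 [A2 t]] and [A2 t]]]]
  [A0 [A0 [A1 [A1 [A2 t]] and [A2 t]]] or [A1 [A1 [A2 t]] and [A2 t]]]

2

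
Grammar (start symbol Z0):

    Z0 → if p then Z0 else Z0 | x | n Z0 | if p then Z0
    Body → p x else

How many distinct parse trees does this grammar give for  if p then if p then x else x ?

Parse trees for if p then if p then x else x:
  [Z0 if p then [Z0 if p then [Z0 x]] else [Z0 x]]
  [Z0 if p then [Z0 if p then [Z0 x] else [Z0 x]]]

2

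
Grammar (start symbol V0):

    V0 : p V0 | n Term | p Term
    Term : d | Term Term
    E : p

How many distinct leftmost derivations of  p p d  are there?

1

Parse trees for p p d:
  [V0 p [V0 p [Term d]]]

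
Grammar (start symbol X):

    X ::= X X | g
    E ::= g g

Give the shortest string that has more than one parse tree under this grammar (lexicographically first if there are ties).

length 1: no string has ≥2 trees
length 2: no string has ≥2 trees
length 3: g g g has 2 parse trees

Two derivations of g g g:
  X ⇒ X X ⇒ X X X ⇒ g X X ⇒ g g X ⇒ g g g
  X ⇒ X X ⇒ g X ⇒ g X X ⇒ g g X ⇒ g g g

g g g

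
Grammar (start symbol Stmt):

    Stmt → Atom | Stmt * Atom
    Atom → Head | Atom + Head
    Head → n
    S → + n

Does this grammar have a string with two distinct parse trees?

Only Stmt, Atom, Head are reachable from Stmt; ignoring the rest: The grammar is stratified — Stmt handles '*' (left-recursive), Atom handles '+', Head atoms. Each operator has a fixed associativity and precedence level, so every string has one parse.

Unambiguous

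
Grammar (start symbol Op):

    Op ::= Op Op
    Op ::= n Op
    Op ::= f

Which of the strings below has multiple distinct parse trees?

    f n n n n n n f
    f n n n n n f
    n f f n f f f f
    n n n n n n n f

n f f n f f f f

f n n n n n n f: 1 tree
f n n n n n f: 1 tree
n f f n f f f f: 227 trees
n n n n n n n f: 1 tree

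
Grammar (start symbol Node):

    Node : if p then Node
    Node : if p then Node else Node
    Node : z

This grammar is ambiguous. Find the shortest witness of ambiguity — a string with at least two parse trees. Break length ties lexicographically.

length 1: no string has ≥2 trees
length 4: no string has ≥2 trees
length 6: no string has ≥2 trees
length 7: no string has ≥2 trees
length 9: if p then if p then z else z has 2 parse trees

Two derivations of if p then if p then z else z:
  Node ⇒ if p then Node ⇒ if p then if p then Node else Node ⇒ if p then if p then z else Node ⇒ if p then if p then z else z
  Node ⇒ if p then Node else Node ⇒ if p then if p then Node else Node ⇒ if p then if p then z else Node ⇒ if p then if p then z else z

if p then if p then z else z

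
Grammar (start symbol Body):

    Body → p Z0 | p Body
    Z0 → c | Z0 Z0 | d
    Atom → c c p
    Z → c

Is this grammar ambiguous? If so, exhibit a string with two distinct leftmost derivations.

Witness: p c c c

Derivation 1: Body ⇒ p Z0 ⇒ p Z0 Z0 ⇒ p c Z0 ⇒ p c Z0 Z0 ⇒ p c c Z0 ⇒ p c c c
Derivation 2: Body ⇒ p Z0 ⇒ p Z0 Z0 ⇒ p Z0 Z0 Z0 ⇒ p c Z0 Z0 ⇒ p c c Z0 ⇒ p c c c

Two distinct leftmost derivations for the same string.

Ambiguous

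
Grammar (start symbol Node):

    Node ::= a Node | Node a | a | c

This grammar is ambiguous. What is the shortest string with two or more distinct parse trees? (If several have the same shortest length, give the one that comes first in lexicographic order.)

length 1: no string has ≥2 trees
length 2: a a has 2 parse trees

Two derivations of a a:
  Node ⇒ a Node ⇒ a a
  Node ⇒ Node a ⇒ a a

a a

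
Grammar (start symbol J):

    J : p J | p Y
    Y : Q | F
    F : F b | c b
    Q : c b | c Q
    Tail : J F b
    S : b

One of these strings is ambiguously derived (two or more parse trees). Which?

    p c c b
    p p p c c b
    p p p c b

p p p c b

p c c b: 1 tree
p p p c c b: 1 tree
p p p c b: 2 trees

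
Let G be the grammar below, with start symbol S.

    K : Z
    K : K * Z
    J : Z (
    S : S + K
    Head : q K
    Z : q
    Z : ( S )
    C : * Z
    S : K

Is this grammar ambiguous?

Only S, K, Z are reachable from S; ignoring the rest: The grammar is stratified — S handles '+' (left-recursive), K handles '*', Z atoms. Each operator has a fixed associativity and precedence level, so every string has one parse.

Unambiguous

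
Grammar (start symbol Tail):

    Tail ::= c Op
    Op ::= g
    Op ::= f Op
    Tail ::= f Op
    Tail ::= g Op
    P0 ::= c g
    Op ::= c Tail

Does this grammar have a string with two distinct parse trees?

Only Tail, Op are reachable from Tail; ignoring the rest: Restricted to the reachable nonterminals, every rule has the form A → t or A → t B, and no two rules for the same A share a first terminal. The grammar encodes a DFA — one run per string.

Unambiguous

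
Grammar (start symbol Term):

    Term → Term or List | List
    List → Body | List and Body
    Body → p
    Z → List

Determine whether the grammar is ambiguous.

Only Term, List, Body are reachable from Term; ignoring the rest: This is a standard precedence ladder (Term over List over Body), with each level left-recursive on its own operator ('or' at Term, 'and' at List). That structure is LR(1), hence unambiguous.

Unambiguous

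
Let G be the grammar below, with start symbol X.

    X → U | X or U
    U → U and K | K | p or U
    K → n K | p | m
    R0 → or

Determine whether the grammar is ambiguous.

Ambiguous

Witness: p or m

Derivation 1: X ⇒ U ⇒ p or U ⇒ p or K ⇒ p or m
Derivation 2: X ⇒ X or U ⇒ U or U ⇒ K or U ⇒ p or U ⇒ p or K ⇒ p or m

Two distinct leftmost derivations for the same string.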